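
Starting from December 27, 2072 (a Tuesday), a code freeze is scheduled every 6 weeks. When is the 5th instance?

June 13, 2073

The 5th occurrence is 4 intervals after the first: 4 × 42 = 168 days after December 27, 2072.
December has 31 days — 4 days to the end of December leaves 164.
January has 31 days (133 left).
February has 28 days (105 left).
March has 31 days (74 left).
April has 30 days (44 left).
May has 31 days (13 left).
13 days into June → June 13, 2073.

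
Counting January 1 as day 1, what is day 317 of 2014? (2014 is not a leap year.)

January has 31 days (317 − 31 = 286 remain).
February has 28 days (286 − 28 = 258 remain).
March has 31 days (258 − 31 = 227 remain).
April has 30 days (227 − 30 = 197 remain).
May has 31 days (197 − 31 = 166 remain).
June has 30 days (166 − 30 = 136 remain).
July has 31 days (136 − 31 = 105 remain).
August has 31 days (105 − 31 = 74 remain).
September has 30 days (74 − 30 = 44 remain).
October has 31 days (44 − 31 = 13 remain).
13 into November → November 13.

2014-11-13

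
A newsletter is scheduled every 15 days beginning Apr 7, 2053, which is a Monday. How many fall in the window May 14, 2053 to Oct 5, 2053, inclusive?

10

Occurrences land 15·i days after Apr 7, 2053 for i = 0, 1, 2, …
May 14, 2053 is 37 days after the start; 37 ÷ 15 = 2 remainder 7; since the remainder is 7, round up to i = 3. First occurrence in the window: #4 on May 22, 2053 (3×15 = 45 days in).
Oct 5, 2053 is 181 days after the start; 181 ÷ 15 = 12 remainder 1. Last occurrence in the window: #13 on Oct 4, 2053.
Occurrences #4 through #13: 10 in total.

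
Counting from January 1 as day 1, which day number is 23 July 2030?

204

Days in months before July: 31 + 28 + 31 + 30 + 31 + 30 = 181.
Plus 23 days into July → day 204.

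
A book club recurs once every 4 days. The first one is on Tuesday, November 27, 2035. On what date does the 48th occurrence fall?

The 48th occurrence is 47 intervals after the first: 47 × 4 = 188 days after November 27, 2035.
November has 30 days — 3 days to the end of November leaves 185.
December has 31 days (154 left).
January has 31 days (123 left).
February has 29 days (94 left).
March has 31 days (63 left).
April has 30 days (33 left).
May has 31 days (2 left).
2 days into June → June 2, 2036.

June 2, 2036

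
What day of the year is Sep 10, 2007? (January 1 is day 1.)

253

Days in months before Sep: 31 + 28 + 31 + 30 + 31 + 30 + 31 + 31 = 243.
Plus 10 days into Sep → day 253.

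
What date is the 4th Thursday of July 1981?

The first Thursday of July 1981 is July 2.
The 4th Thursday is 3 weeks later: 2 + 21 = 23.

1981-07-23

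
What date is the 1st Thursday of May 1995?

May 1995 begins on a Monday, so the first Thursday is May 4 (3 days later).

1995-05-04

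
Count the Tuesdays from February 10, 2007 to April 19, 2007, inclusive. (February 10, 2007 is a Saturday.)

10

February 10, 2007 is a Saturday; the first Tuesday on or after it is February 13, 2007 (3 days later).
From February 13, 2007 to April 19, 2007: 15 + 31 + 19 = 65 days (rest of February, March, April).
65 ÷ 7 = 9 full weeks with remainder 2, so 9 more Tuesdays after the first → 10.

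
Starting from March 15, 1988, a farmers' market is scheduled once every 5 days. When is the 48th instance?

November 5, 1988

The 48th occurrence is 47 intervals after the first: 47 × 5 = 235 days after March 15, 1988.
March has 31 days — 16 days to the end of March leaves 219.
April has 30 days (189 left).
May has 31 days (158 left).
June has 30 days (128 left).
July has 31 days (97 left).
August has 31 days (66 left).
September has 30 days (36 left).
October has 31 days (5 left).
5 days into November → November 5, 1988.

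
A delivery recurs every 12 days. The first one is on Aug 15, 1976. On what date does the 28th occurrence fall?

Jul 5, 1977

The 28th occurrence is 27 intervals after the first: 27 × 12 = 324 days after Aug 15, 1976.
Aug has 31 days — 16 days to the end of Aug leaves 308.
Sep has 30 days (278 left).
Oct has 31 days (247 left).
Nov has 30 days (217 left).
Dec has 31 days (186 left).
Jan has 31 days (155 left).
Feb has 28 days (127 left).
Mar has 31 days (96 left).
Apr has 30 days (66 left).
May has 31 days (35 left).
Jun has 30 days (5 left).
5 days into Jul → Jul 5, 1977.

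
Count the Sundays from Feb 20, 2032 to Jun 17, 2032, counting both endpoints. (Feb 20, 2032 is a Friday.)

17

Feb 20, 2032 is a Friday; the first Sunday on or after it is Feb 22, 2032 (2 days later).
From Feb 22, 2032 to Jun 17, 2032: 7 + 31 + 30 + 31 + 17 = 116 days (rest of Feb, Mar, Apr, May, Jun).
116 ÷ 7 = 16 full weeks with remainder 4, so 16 more Sundays after the first → 17.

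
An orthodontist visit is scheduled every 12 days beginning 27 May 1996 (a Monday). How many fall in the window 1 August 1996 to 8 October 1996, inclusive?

6

Occurrences land 12·i days after 27 May 1996 for i = 0, 1, 2, …
1 August 1996 is 66 days after the start; 66 ÷ 12 = 5 remainder 6; since the remainder is 6, round up to i = 6. First occurrence in the window: #7 on 7 August 1996 (6×12 = 72 days in).
8 October 1996 is 134 days after the start; 134 ÷ 12 = 11 remainder 2. Last occurrence in the window: #12 on 6 October 1996.
Occurrences #7 through #12: 6 in total.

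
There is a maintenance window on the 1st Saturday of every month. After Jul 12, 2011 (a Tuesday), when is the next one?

Aug 6, 2011

Jul 2011 starts on a Friday, so its 1st Saturday is Jul 2, 2011 (1 day in).
That is not after Jul 12, 2011, so look at Aug 2011.
Aug 2011 starts on a Monday, so its 1st Saturday is Aug 6, 2011 (5 days in).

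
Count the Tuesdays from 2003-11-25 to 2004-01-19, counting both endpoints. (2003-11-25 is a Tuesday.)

2003-11-25 is a Tuesday; the first Tuesday on or after it is 2003-11-25.
From 2003-11-25 to 2004-01-19: 5 + 31 + 19 = 55 days (rest of November, December, January).
55 ÷ 7 = 7 full weeks with remainder 6, so 7 more Tuesdays after the first → 8.

8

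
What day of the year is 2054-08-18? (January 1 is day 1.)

Days in months before August: 31 + 28 + 31 + 30 + 31 + 30 + 31 = 212.
Plus 18 days into August → day 230.

230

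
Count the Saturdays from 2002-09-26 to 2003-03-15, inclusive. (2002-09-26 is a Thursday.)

25

2002-09-26 is a Thursday; the first Saturday on or after it is 2002-09-28 (2 days later).
From 2002-09-28 to 2003-03-15: 2 + 31 + 30 + 31 + 31 + 28 + 15 = 168 days (rest of September, October, November, December, January, February, March).
168 ÷ 7 = 24 full weeks with remainder 0, so 24 more Saturdays after the first → 25.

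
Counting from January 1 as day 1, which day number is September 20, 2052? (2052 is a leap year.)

264

Days in months before September: 31 + 29 + 31 + 30 + 31 + 30 + 31 + 31 = 244.
Plus 20 days into September → day 264.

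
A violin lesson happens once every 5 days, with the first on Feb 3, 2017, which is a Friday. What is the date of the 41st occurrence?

The 41st occurrence is 40 intervals after the first: 40 × 5 = 200 days after Feb 3, 2017.
Feb has 28 days — 25 days to the end of Feb leaves 175.
Mar has 31 days (144 left).
Apr has 30 days (114 left).
May has 31 days (83 left).
Jun has 30 days (53 left).
Jul has 31 days (22 left).
22 days into Aug → Aug 22, 2017.

Aug 22, 2017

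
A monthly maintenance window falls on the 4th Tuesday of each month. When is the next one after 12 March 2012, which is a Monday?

March 2012 starts on a Thursday; its first Tuesday is the 6th, so the 4th Tuesday is the 27th — 27 March 2012.
27 March 2012 is after 12 March 2012, so that is the next one.

27 March 2012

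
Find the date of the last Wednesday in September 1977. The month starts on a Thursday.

September 1977 begins on a Thursday, so the first Wednesday is September 7 (6 days later).
September 1977 has 30 days. Adding weeks: 7, 14, 21, 28 — the last one ≤ 30 is the 28th.

28 September 1977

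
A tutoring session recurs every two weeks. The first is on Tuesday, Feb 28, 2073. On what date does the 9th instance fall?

The 9th occurrence is 8 intervals after the first: 8 × 14 = 112 days after Feb 28, 2073.
Feb has 28 days — 0 days to the end of Feb leaves 112.
Mar has 31 days (81 left).
Apr has 30 days (51 left).
May has 31 days (20 left).
20 days into Jun → Jun 20, 2073.

Jun 20, 2073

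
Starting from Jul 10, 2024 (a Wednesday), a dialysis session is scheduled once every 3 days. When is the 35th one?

The 35th occurrence is 34 intervals after the first: 34 × 3 = 102 days after Jul 10, 2024.
Jul has 31 days — 21 days to the end of Jul leaves 81.
Aug has 31 days (50 left).
Sep has 30 days (20 left).
20 days into Oct → Oct 20, 2024.

Oct 20, 2024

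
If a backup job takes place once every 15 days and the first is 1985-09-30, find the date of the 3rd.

The 3rd occurrence is 2 intervals after the first: 2 × 15 = 30 days after 1985-09-30.
September has 30 days — 0 days to the end of September leaves 30.
30 days into October → 1985-10-30.

1985-10-30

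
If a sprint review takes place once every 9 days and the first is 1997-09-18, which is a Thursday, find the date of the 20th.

1998-03-08

The 20th occurrence is 19 intervals after the first: 19 × 9 = 171 days after 1997-09-18.
September has 30 days — 12 days to the end of September leaves 159.
October has 31 days (128 left).
November has 30 days (98 left).
December has 31 days (67 left).
January has 31 days (36 left).
February has 28 days (8 left).
8 days into March → 1998-03-08.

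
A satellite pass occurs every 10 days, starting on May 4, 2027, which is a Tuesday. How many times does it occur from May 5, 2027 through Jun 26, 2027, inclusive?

5

Occurrences land 10·i days after May 4, 2027 for i = 0, 1, 2, …
May 5, 2027 is 1 day after the start; 1 ÷ 10 = 0 remainder 1; since the remainder is 1, round up to i = 1. First occurrence in the window: #2 on May 14, 2027 (1×10 = 10 days in).
Jun 26, 2027 is 53 days after the start; 53 ÷ 10 = 5 remainder 3. Last occurrence in the window: #6 on Jun 23, 2027.
Occurrences #2 through #6: 5 in total.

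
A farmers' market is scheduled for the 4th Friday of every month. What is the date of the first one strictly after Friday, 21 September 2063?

28 September 2063

September 2063 starts on a Saturday; its first Friday is the 7th, so the 4th Friday is the 28th — 28 September 2063.
28 September 2063 is after 21 September 2063, so that is the next one.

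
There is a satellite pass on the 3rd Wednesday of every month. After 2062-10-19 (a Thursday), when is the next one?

October 2062 starts on a Sunday; its first Wednesday is the 4th, so the 3rd Wednesday is the 18th — 2062-10-18.
That is not after 2062-10-19, so look at November 2062.
November 2062 starts on a Wednesday; its first Wednesday is the 1st, so the 3rd Wednesday is the 15th — 2062-11-15.

2062-11-15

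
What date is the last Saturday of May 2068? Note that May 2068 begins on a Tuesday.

2068-05-26

May 2068 begins on a Tuesday, so the first Saturday is May 5 (4 days later).
May 2068 has 31 days. Adding weeks: 5, 12, 19, 26 — the last one ≤ 31 is the 26th.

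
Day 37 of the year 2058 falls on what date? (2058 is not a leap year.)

Jan has 31 days (37 − 31 = 6 remain).
6 into Feb → Feb 6.

Feb 6, 2058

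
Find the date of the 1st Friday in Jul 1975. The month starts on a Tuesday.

Jul 1975 begins on a Tuesday, so the first Friday is Jul 4 (3 days later).

Jul 4, 1975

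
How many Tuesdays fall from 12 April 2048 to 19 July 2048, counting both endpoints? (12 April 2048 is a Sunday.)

12 April 2048 is a Sunday; the first Tuesday on or after it is 14 April 2048 (2 days later).
From 14 April 2048 to 19 July 2048: 16 + 31 + 30 + 19 = 96 days (rest of April, May, June, July).
96 ÷ 7 = 13 full weeks with remainder 5, so 13 more Tuesdays after the first → 14.

14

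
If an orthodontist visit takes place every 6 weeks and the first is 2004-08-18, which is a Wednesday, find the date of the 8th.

The 8th occurrence is 7 intervals after the first: 7 × 42 = 294 days after 2004-08-18.
August has 31 days — 13 days to the end of August leaves 281.
September has 30 days (251 left).
October has 31 days (220 left).
November has 30 days (190 left).
December has 31 days (159 left).
January has 31 days (128 left).
February has 28 days (100 left).
March has 31 days (69 left).
April has 30 days (39 left).
May has 31 days (8 left).
8 days into June → 2005-06-08.

2005-06-08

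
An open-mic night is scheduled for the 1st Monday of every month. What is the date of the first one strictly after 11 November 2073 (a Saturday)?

November 2073 starts on a Wednesday, so its 1st Monday is 6 November 2073 (5 days in).
That is not after 11 November 2073, so look at December 2073.
December 2073 starts on a Friday, so its 1st Monday is 4 December 2073 (3 days in).

4 December 2073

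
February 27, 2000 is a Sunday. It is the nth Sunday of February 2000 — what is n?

Day 27 falls in week ⌈27/7⌉ of the month.
Days 1–7 hold the 1st Sunday, 8–14 the 2nd, 15–21 the 3rd, 22–28 the 4th, 29–31 the 5th.
27 is in the range for the 4th.

4th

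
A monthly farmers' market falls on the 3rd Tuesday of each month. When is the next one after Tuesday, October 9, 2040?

October 16, 2040

October 2040 starts on a Monday; its first Tuesday is the 2nd, so the 3rd Tuesday is the 16th — October 16, 2040.
October 16, 2040 is after October 9, 2040, so that is the next one.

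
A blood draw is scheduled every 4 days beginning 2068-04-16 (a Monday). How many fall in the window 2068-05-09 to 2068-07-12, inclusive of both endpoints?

Occurrences land 4·i days after 2068-04-16 for i = 0, 1, 2, …
2068-05-09 is 23 days after the start; 23 ÷ 4 = 5 remainder 3; since the remainder is 3, round up to i = 6. First occurrence in the window: #7 on 2068-05-10 (6×4 = 24 days in).
2068-07-12 is 87 days after the start; 87 ÷ 4 = 21 remainder 3. Last occurrence in the window: #22 on 2068-07-09.
Occurrences #7 through #22: 16 in total.

16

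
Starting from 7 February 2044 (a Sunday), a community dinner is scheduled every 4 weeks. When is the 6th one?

26 June 2044

The 6th occurrence is 5 intervals after the first: 5 × 28 = 140 days after 7 February 2044.
February has 29 days — 22 days to the end of February leaves 118.
March has 31 days (87 left).
April has 30 days (57 left).
May has 31 days (26 left).
26 days into June → 26 June 2044.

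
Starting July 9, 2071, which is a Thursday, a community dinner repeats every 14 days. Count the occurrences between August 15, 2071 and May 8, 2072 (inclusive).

19

Occurrences land 14·i days after July 9, 2071 for i = 0, 1, 2, …
August 15, 2071 is 37 days after the start; 37 ÷ 14 = 2 remainder 9; since the remainder is 9, round up to i = 3. First occurrence in the window: #4 on August 20, 2071 (3×14 = 42 days in).
May 8, 2072 is 304 days after the start; 304 ÷ 14 = 21 remainder 10. Last occurrence in the window: #22 on April 28, 2072.
Occurrences #4 through #22: 19 in total.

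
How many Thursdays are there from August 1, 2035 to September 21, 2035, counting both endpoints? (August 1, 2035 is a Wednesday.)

August 1, 2035 is a Wednesday; the first Thursday on or after it is August 2, 2035 (1 day later).
From August 2, 2035 to September 21, 2035: 29 + 21 = 50 days (rest of August, September).
50 ÷ 7 = 7 full weeks with remainder 1, so 7 more Thursdays after the first → 8.

8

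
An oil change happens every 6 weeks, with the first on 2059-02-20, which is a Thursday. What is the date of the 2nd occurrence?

2059-04-03

The 2nd occurrence is 1 interval after the first: 1 × 42 = 42 days after 2059-02-20.
February has 28 days — 8 days to the end of February leaves 34.
March has 31 days (3 left).
3 days into April → 2059-04-03.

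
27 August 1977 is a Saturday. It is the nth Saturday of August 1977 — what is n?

Day 27 falls in week ⌈27/7⌉ of the month.
Days 1–7 hold the 1st Saturday, 8–14 the 2nd, 15–21 the 3rd, 22–28 the 4th, 29–31 the 5th.
27 is in the range for the 4th.

4th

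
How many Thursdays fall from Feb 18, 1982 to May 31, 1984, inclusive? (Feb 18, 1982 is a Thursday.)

120

Feb 18, 1982 is a Thursday; the first Thursday on or after it is Feb 18, 1982.
From Feb 18, 1982 to May 31, 1984: 316 + 365 + 152 = 833 days (rest of 1982, 1983, to May 31, 1984 in 1984).
833 ÷ 7 = 119 full weeks with remainder 0, so 119 more Thursdays after the first → 120.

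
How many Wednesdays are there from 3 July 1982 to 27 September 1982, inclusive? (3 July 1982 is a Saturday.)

12

3 July 1982 is a Saturday; the first Wednesday on or after it is 7 July 1982 (4 days later).
From 7 July 1982 to 27 September 1982: 24 + 31 + 27 = 82 days (rest of July, August, September).
82 ÷ 7 = 11 full weeks with remainder 5, so 11 more Wednesdays after the first → 12.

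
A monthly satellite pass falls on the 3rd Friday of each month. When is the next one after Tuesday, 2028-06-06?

June 2028 starts on a Thursday; its first Friday is the 2nd, so the 3rd Friday is the 16th — 2028-06-16.
2028-06-16 is after 2028-06-06, so that is the next one.

2028-06-16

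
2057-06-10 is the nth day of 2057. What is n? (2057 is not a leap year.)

161

Days in months before June: 31 + 28 + 31 + 30 + 31 = 151.
Plus 10 days into June → day 161.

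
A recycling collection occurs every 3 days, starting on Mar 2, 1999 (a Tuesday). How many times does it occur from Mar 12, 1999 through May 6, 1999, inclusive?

18

Occurrences land 3·i days after Mar 2, 1999 for i = 0, 1, 2, …
Mar 12, 1999 is 10 days after the start; 10 ÷ 3 = 3 remainder 1; since the remainder is 1, round up to i = 4. First occurrence in the window: #5 on Mar 14, 1999 (4×3 = 12 days in).
May 6, 1999 is 65 days after the start; 65 ÷ 3 = 21 remainder 2. Last occurrence in the window: #22 on May 4, 1999.
Occurrences #5 through #22: 18 in total.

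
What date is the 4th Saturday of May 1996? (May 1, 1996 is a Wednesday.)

1996-05-25

May 1996 begins on a Wednesday, so the first Saturday is May 4 (3 days later).
The 4th Saturday is 3 weeks later: 4 + 21 = 25.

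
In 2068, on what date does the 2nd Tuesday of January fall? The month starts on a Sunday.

January 10, 2068

January 2068 begins on a Sunday, so the first Tuesday is January 3 (2 days later).
The 2nd Tuesday is 1 weeks later: 3 + 7 = 10.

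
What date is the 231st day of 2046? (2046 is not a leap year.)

2046-08-19

January has 31 days (231 − 31 = 200 remain).
February has 28 days (200 − 28 = 172 remain).
March has 31 days (172 − 31 = 141 remain).
April has 30 days (141 − 30 = 111 remain).
May has 31 days (111 − 31 = 80 remain).
June has 30 days (80 − 30 = 50 remain).
July has 31 days (50 − 31 = 19 remain).
19 into August → August 19.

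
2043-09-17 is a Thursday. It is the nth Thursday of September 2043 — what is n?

3rd

Day 17 falls in week ⌈17/7⌉ of the month.
Days 1–7 hold the 1st Thursday, 8–14 the 2nd, 15–21 the 3rd, 22–28 the 4th, 29–31 the 5th.
17 is in the range for the 3rd.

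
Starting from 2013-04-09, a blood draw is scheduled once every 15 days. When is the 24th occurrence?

2014-03-20

The 24th occurrence is 23 intervals after the first: 23 × 15 = 345 days after 2013-04-09.
April has 30 days — 21 days to the end of April leaves 324.
May has 31 days (293 left).
June has 30 days (263 left).
July has 31 days (232 left).
August has 31 days (201 left).
September has 30 days (171 left).
October has 31 days (140 left).
November has 30 days (110 left).
December has 31 days (79 left).
January has 31 days (48 left).
February has 28 days (20 left).
20 days into March → 2014-03-20.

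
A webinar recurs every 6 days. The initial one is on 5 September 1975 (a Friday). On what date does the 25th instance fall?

The 25th occurrence is 24 intervals after the first: 24 × 6 = 144 days after 5 September 1975.
September has 30 days — 25 days to the end of September leaves 119.
October has 31 days (88 left).
November has 30 days (58 left).
December has 31 days (27 left).
27 days into January → 27 January 1976.

27 January 1976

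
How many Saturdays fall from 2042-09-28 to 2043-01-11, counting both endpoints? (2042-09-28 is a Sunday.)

15

2042-09-28 is a Sunday; the first Saturday on or after it is 2042-10-04 (6 days later).
From 2042-10-04 to 2043-01-11: 27 + 30 + 31 + 11 = 99 days (rest of October, November, December, January).
99 ÷ 7 = 14 full weeks with remainder 1, so 14 more Saturdays after the first → 15.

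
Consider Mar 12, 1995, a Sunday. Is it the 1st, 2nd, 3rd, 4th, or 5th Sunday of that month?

2nd

Day 12 falls in week ⌈12/7⌉ of the month.
Days 1–7 hold the 1st Sunday, 8–14 the 2nd, 15–21 the 3rd, 22–28 the 4th, 29–31 the 5th.
12 is in the range for the 2nd.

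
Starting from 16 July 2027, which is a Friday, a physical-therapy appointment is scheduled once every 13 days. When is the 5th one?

6 September 2027

The 5th occurrence is 4 intervals after the first: 4 × 13 = 52 days after 16 July 2027.
July has 31 days — 15 days to the end of July leaves 37.
August has 31 days (6 left).
6 days into September → 6 September 2027.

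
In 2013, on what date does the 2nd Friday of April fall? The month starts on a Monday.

12 April 2013

April 2013 begins on a Monday, so the first Friday is April 5 (4 days later).
The 2nd Friday is 1 weeks later: 5 + 7 = 12.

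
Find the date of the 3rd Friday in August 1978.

August 1978 begins on a Tuesday, so the first Friday is August 4 (3 days later).
The 3rd Friday is 2 weeks later: 4 + 14 = 18.

1978-08-18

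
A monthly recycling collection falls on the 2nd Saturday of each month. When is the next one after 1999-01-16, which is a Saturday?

January 1999 starts on a Friday; its first Saturday is the 2nd, so the 2nd Saturday is the 9th — 1999-01-09.
That is not after 1999-01-16, so look at February 1999.
February 1999 starts on a Monday; its first Saturday is the 6th, so the 2nd Saturday is the 13th — 1999-02-13.

1999-02-13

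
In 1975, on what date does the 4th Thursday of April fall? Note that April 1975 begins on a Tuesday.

April 24, 1975

April 1975 begins on a Tuesday, so the first Thursday is April 3 (2 days later).
The 4th Thursday is 3 weeks later: 3 + 21 = 24.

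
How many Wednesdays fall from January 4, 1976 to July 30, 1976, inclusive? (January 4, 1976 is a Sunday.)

January 4, 1976 is a Sunday; the first Wednesday on or after it is January 7, 1976 (3 days later).
From January 7, 1976 to July 30, 1976: 24 + 29 + 31 + 30 + 31 + 30 + 30 = 205 days (rest of January, February, March, April, May, June, July).
205 ÷ 7 = 29 full weeks with remainder 2, so 29 more Wednesdays after the first → 30.

30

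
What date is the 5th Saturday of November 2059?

The first Saturday of November 2059 is November 1.
The 5th Saturday is 4 weeks later: 1 + 28 = 29.

29 November 2059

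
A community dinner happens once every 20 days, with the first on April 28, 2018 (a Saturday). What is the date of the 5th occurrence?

July 17, 2018

The 5th occurrence is 4 intervals after the first: 4 × 20 = 80 days after April 28, 2018.
April has 30 days — 2 days to the end of April leaves 78.
May has 31 days (47 left).
June has 30 days (17 left).
17 days into July → July 17, 2018.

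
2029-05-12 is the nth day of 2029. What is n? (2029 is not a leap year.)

Days in months before May: 31 + 28 + 31 + 30 = 120.
Plus 12 days into May → day 132.

132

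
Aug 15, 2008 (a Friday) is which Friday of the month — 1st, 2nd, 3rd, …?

3rd

Day 15 falls in week ⌈15/7⌉ of the month.
Days 1–7 hold the 1st Friday, 8–14 the 2nd, 15–21 the 3rd, 22–28 the 4th, 29–31 the 5th.
15 is in the range for the 3rd.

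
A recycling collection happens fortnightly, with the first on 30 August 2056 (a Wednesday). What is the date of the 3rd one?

The 3rd occurrence is 2 intervals after the first: 2 × 14 = 28 days after 30 August 2056.
August has 31 days — 1 day to the end of August leaves 27.
27 days into September → 27 September 2056.

27 September 2056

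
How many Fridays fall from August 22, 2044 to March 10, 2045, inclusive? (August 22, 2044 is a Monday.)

August 22, 2044 is a Monday; the first Friday on or after it is August 26, 2044 (4 days later).
From August 26, 2044 to March 10, 2045: 5 + 30 + 31 + 30 + 31 + 31 + 28 + 10 = 196 days (rest of August, September, October, November, December, January, February, March).
196 ÷ 7 = 28 full weeks with remainder 0, so 28 more Fridays after the first → 29.

29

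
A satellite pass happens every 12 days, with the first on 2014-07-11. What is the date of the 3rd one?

2014-08-04

The 3rd occurrence is 2 intervals after the first: 2 × 12 = 24 days after 2014-07-11.
July has 31 days — 20 days to the end of July leaves 4.
4 days into August → 2014-08-04.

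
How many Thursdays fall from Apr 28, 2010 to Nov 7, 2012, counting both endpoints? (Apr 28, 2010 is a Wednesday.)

132

Apr 28, 2010 is a Wednesday; the first Thursday on or after it is Apr 29, 2010 (1 day later).
From Apr 29, 2010 to Nov 7, 2012: 246 + 365 + 312 = 923 days (rest of 2010, 2011, to Nov 7, 2012 in 2012).
923 ÷ 7 = 131 full weeks with remainder 6, so 131 more Thursdays after the first → 132.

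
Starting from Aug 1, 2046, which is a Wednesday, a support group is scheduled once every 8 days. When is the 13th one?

The 13th occurrence is 12 intervals after the first: 12 × 8 = 96 days after Aug 1, 2046.
Aug has 31 days — 30 days to the end of Aug leaves 66.
Sep has 30 days (36 left).
Oct has 31 days (5 left).
5 days into Nov → Nov 5, 2046.

Nov 5, 2046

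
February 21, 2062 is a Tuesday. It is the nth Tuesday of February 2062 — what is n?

3rd

Day 21 falls in week ⌈21/7⌉ of the month.
Days 1–7 hold the 1st Tuesday, 8–14 the 2nd, 15–21 the 3rd, 22–28 the 4th, 29–31 the 5th.
21 is in the range for the 3rd.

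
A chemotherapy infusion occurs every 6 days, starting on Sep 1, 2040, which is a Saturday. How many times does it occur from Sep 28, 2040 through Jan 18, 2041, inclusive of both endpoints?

19

Occurrences land 6·i days after Sep 1, 2040 for i = 0, 1, 2, …
Sep 28, 2040 is 27 days after the start; 27 ÷ 6 = 4 remainder 3; since the remainder is 3, round up to i = 5. First occurrence in the window: #6 on Oct 1, 2040 (5×6 = 30 days in).
Jan 18, 2041 is 139 days after the start; 139 ÷ 6 = 23 remainder 1. Last occurrence in the window: #24 on Jan 17, 2041.
Occurrences #6 through #24: 19 in total.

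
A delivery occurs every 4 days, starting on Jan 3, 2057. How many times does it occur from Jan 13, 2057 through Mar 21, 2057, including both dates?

Occurrences land 4·i days after Jan 3, 2057 for i = 0, 1, 2, …
Jan 13, 2057 is 10 days after the start; 10 ÷ 4 = 2 remainder 2; since the remainder is 2, round up to i = 3. First occurrence in the window: #4 on Jan 15, 2057 (3×4 = 12 days in).
Mar 21, 2057 is 77 days after the start; 77 ÷ 4 = 19 remainder 1. Last occurrence in the window: #20 on Mar 20, 2057.
Occurrences #4 through #20: 17 in total.

17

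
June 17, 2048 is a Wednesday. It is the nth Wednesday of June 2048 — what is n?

3rd

Day 17 falls in week ⌈17/7⌉ of the month.
Days 1–7 hold the 1st Wednesday, 8–14 the 2nd, 15–21 the 3rd, 22–28 the 4th, 29–31 the 5th.
17 is in the range for the 3rd.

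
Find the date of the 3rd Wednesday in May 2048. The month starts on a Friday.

May 2048 begins on a Friday, so the first Wednesday is May 6 (5 days later).
The 3rd Wednesday is 2 weeks later: 6 + 14 = 20.

May 20, 2048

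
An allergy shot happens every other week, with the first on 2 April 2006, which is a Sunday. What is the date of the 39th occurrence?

The 39th occurrence is 38 intervals after the first: 38 × 14 = 532 days after 2 April 2006.
April has 30 days — 28 days to the end of April leaves 504.
From end of April to end of 2006 is 245 days (259 left).
January has 31 days (228 left).
February has 28 days (200 left).
March has 31 days (169 left).
April has 30 days (139 left).
May has 31 days (108 left).
June has 30 days (78 left).
July has 31 days (47 left).
August has 31 days (16 left).
16 days into September → 16 September 2007.

16 September 2007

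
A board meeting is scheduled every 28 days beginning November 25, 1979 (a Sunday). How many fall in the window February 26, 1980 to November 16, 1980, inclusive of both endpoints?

9

Occurrences land 28·i days after November 25, 1979 for i = 0, 1, 2, …
February 26, 1980 is 93 days after the start; 93 ÷ 28 = 3 remainder 9; since the remainder is 9, round up to i = 4. First occurrence in the window: #5 on March 16, 1980 (4×28 = 112 days in).
November 16, 1980 is 357 days after the start; 357 ÷ 28 = 12 remainder 21. Last occurrence in the window: #13 on October 26, 1980.
Occurrences #5 through #13: 9 in total.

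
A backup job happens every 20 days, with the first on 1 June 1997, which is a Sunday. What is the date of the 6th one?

The 6th occurrence is 5 intervals after the first: 5 × 20 = 100 days after 1 June 1997.
June has 30 days — 29 days to the end of June leaves 71.
July has 31 days (40 left).
August has 31 days (9 left).
9 days into September → 9 September 1997.

9 September 1997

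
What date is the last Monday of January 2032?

January 2032 begins on a Thursday, so the first Monday is January 5 (4 days later).
January 2032 has 31 days. Adding weeks: 5, 12, 19, 26 — the last one ≤ 31 is the 26th.

2032-01-26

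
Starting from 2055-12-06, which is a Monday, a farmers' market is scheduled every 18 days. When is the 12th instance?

2056-06-21

The 12th occurrence is 11 intervals after the first: 11 × 18 = 198 days after 2055-12-06.
December has 31 days — 25 days to the end of December leaves 173.
January has 31 days (142 left).
February has 29 days (113 left).
March has 31 days (82 left).
April has 30 days (52 left).
May has 31 days (21 left).
21 days into June → 2056-06-21.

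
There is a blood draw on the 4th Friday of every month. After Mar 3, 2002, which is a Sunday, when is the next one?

Mar 2002 starts on a Friday; its first Friday is the 1st, so the 4th Friday is the 22nd — Mar 22, 2002.
Mar 22, 2002 is after Mar 3, 2002, so that is the next one.

Mar 22, 2002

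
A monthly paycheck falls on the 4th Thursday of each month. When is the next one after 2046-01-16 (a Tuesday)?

2046-01-25

January 2046 starts on a Monday; its first Thursday is the 4th, so the 4th Thursday is the 25th — 2046-01-25.
2046-01-25 is after 2046-01-16, so that is the next one.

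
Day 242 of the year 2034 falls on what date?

January has 31 days (242 − 31 = 211 remain).
February has 28 days (211 − 28 = 183 remain).
March has 31 days (183 − 31 = 152 remain).
April has 30 days (152 − 30 = 122 remain).
May has 31 days (122 − 31 = 91 remain).
June has 30 days (91 − 30 = 61 remain).
July has 31 days (61 − 31 = 30 remain).
30 into August → August 30.

2034-08-30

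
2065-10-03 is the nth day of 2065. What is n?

276

Days in months before October: 31 + 28 + 31 + 30 + 31 + 30 + 31 + 31 + 30 = 273.
Plus 3 days into October → day 276.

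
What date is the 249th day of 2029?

January has 31 days (249 − 31 = 218 remain).
February has 28 days (218 − 28 = 190 remain).
March has 31 days (190 − 31 = 159 remain).
April has 30 days (159 − 30 = 129 remain).
May has 31 days (129 − 31 = 98 remain).
June has 30 days (98 − 30 = 68 remain).
July has 31 days (68 − 31 = 37 remain).
August has 31 days (37 − 31 = 6 remain).
6 into September → September 6.

2029-09-06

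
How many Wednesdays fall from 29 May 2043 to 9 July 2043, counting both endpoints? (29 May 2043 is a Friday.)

6

29 May 2043 is a Friday; the first Wednesday on or after it is 3 June 2043 (5 days later).
From 3 June 2043 to 9 July 2043: 27 + 9 = 36 days (rest of June, July).
36 ÷ 7 = 5 full weeks with remainder 1, so 5 more Wednesdays after the first → 6.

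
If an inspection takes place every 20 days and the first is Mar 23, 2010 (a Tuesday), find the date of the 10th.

The 10th occurrence is 9 intervals after the first: 9 × 20 = 180 days after Mar 23, 2010.
Mar has 31 days — 8 days to the end of Mar leaves 172.
Apr has 30 days (142 left).
May has 31 days (111 left).
Jun has 30 days (81 left).
Jul has 31 days (50 left).
Aug has 31 days (19 left).
19 days into Sep → Sep 19, 2010.

Sep 19, 2010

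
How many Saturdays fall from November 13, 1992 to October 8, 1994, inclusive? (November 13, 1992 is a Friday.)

100

November 13, 1992 is a Friday; the first Saturday on or after it is November 14, 1992 (1 day later).
From November 14, 1992 to October 8, 1994: 47 + 365 + 281 = 693 days (rest of 1992, 1993, to October 8, 1994 in 1994).
693 ÷ 7 = 99 full weeks with remainder 0, so 99 more Saturdays after the first → 100.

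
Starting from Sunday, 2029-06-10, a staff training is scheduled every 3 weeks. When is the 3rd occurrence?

The 3rd occurrence is 2 intervals after the first: 2 × 21 = 42 days after 2029-06-10.
June has 30 days — 20 days to the end of June leaves 22.
22 days into July → 2029-07-22.

2029-07-22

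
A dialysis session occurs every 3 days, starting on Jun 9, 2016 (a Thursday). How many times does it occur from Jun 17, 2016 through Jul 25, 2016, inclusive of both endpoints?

Occurrences land 3·i days after Jun 9, 2016 for i = 0, 1, 2, …
Jun 17, 2016 is 8 days after the start; 8 ÷ 3 = 2 remainder 2; since the remainder is 2, round up to i = 3. First occurrence in the window: #4 on Jun 18, 2016 (3×3 = 9 days in).
Jul 25, 2016 is 46 days after the start; 46 ÷ 3 = 15 remainder 1. Last occurrence in the window: #16 on Jul 24, 2016.
Occurrences #4 through #16: 13 in total.

13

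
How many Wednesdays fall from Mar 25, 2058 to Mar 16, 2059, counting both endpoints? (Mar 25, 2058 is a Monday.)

Mar 25, 2058 is a Monday; the first Wednesday on or after it is Mar 27, 2058 (2 days later).
From Mar 27, 2058 to Mar 16, 2059: 279 + 75 = 354 days (rest of 2058, to Mar 16, 2059 in 2059).
354 ÷ 7 = 50 full weeks with remainder 4, so 50 more Wednesdays after the first → 51.

51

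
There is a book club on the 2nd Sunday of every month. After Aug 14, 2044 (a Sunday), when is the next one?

Sep 11, 2044

Aug 2044 starts on a Monday; its first Sunday is the 7th, so the 2nd Sunday is the 14th — Aug 14, 2044.
That is not after Aug 14, 2044, so look at Sep 2044.
Sep 2044 starts on a Thursday; its first Sunday is the 4th, so the 2nd Sunday is the 11th — Sep 11, 2044.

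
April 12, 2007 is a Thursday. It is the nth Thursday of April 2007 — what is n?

2nd

Day 12 falls in week ⌈12/7⌉ of the month.
Days 1–7 hold the 1st Thursday, 8–14 the 2nd, 15–21 the 3rd, 22–28 the 4th, 29–31 the 5th.
12 is in the range for the 2nd.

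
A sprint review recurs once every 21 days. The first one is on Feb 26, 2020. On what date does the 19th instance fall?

The 19th occurrence is 18 intervals after the first: 18 × 21 = 378 days after Feb 26, 2020.
Feb has 29 days — 3 days to the end of Feb leaves 375.
Mar has 31 days (344 left).
Apr has 30 days (314 left).
May has 31 days (283 left).
Jun has 30 days (253 left).
Jul has 31 days (222 left).
Aug has 31 days (191 left).
Sep has 30 days (161 left).
Oct has 31 days (130 left).
Nov has 30 days (100 left).
Dec has 31 days (69 left).
Jan has 31 days (38 left).
Feb has 28 days (10 left).
10 days into Mar → Mar 10, 2021.

Mar 10, 2021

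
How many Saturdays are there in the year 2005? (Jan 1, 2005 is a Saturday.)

53

Jan 1, 2005 is a Saturday; the first Saturday on or after it is Jan 1, 2005.
From Jan 1, 2005 to Dec 31, 2005: 30 + 28 + 31 + 30 + 31 + 30 + 31 + 31 + 30 + 31 + 30 + 31 = 364 days (rest of Jan, Feb, Mar, Apr, May, Jun, Jul, Aug, Sep, Oct, Nov, Dec).
364 ÷ 7 = 52 full weeks with remainder 0, so 52 more Saturdays after the first → 53.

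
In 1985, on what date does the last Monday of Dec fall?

Dec 1985 begins on a Sunday, so the first Monday is Dec 2 (1 day later).
Dec 1985 has 31 days. Adding weeks: 2, 9, 16, 23, 30 — the last one ≤ 31 is the 30th.

Dec 30, 1985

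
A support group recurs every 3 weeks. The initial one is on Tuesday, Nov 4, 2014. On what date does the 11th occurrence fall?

The 11th occurrence is 10 intervals after the first: 10 × 21 = 210 days after Nov 4, 2014.
Nov has 30 days — 26 days to the end of Nov leaves 184.
Dec has 31 days (153 left).
Jan has 31 days (122 left).
Feb has 28 days (94 left).
Mar has 31 days (63 left).
Apr has 30 days (33 left).
May has 31 days (2 left).
2 days into Jun → Jun 2, 2015.

Jun 2, 2015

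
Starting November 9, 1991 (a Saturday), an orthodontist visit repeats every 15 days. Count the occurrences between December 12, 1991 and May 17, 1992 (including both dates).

Occurrences land 15·i days after November 9, 1991 for i = 0, 1, 2, …
December 12, 1991 is 33 days after the start; 33 ÷ 15 = 2 remainder 3; since the remainder is 3, round up to i = 3. First occurrence in the window: #4 on December 24, 1991 (3×15 = 45 days in).
May 17, 1992 is 190 days after the start; 190 ÷ 15 = 12 remainder 10. Last occurrence in the window: #13 on May 7, 1992.
Occurrences #4 through #13: 10 in total.

10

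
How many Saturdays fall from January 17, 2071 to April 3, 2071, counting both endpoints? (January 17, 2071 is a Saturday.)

11

January 17, 2071 is a Saturday; the first Saturday on or after it is January 17, 2071.
From January 17, 2071 to April 3, 2071: 14 + 28 + 31 + 3 = 76 days (rest of January, February, March, April).
76 ÷ 7 = 10 full weeks with remainder 6, so 10 more Saturdays after the first → 11.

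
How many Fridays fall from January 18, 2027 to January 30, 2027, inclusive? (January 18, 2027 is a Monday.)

January 18, 2027 is a Monday; the first Friday on or after it is January 22, 2027 (4 days later).
From January 22, 2027 to January 30, 2027 is 30 − 22 = 8 days.
8 ÷ 7 = 1 full weeks with remainder 1, so 1 more Fridays after the first → 2.

2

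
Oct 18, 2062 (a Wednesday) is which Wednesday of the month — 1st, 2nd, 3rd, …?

Day 18 falls in week ⌈18/7⌉ of the month.
Days 1–7 hold the 1st Wednesday, 8–14 the 2nd, 15–21 the 3rd, 22–28 the 4th, 29–31 the 5th.
18 is in the range for the 3rd.

3rd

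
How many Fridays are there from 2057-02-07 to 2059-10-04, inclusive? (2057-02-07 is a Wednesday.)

139

2057-02-07 is a Wednesday; the first Friday on or after it is 2057-02-09 (2 days later).
From 2057-02-09 to 2059-10-04: 325 + 365 + 277 = 967 days (rest of 2057, 2058, to 2059-10-04 in 2059).
967 ÷ 7 = 138 full weeks with remainder 1, so 138 more Fridays after the first → 139.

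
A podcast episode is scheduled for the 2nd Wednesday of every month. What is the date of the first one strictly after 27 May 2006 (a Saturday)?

14 June 2006

May 2006 starts on a Monday; its first Wednesday is the 3rd, so the 2nd Wednesday is the 10th — 10 May 2006.
That is not after 27 May 2006, so look at June 2006.
June 2006 starts on a Thursday; its first Wednesday is the 7th, so the 2nd Wednesday is the 14th — 14 June 2006.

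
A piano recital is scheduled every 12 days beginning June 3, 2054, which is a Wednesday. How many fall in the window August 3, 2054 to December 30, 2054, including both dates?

12

Occurrences land 12·i days after June 3, 2054 for i = 0, 1, 2, …
August 3, 2054 is 61 days after the start; 61 ÷ 12 = 5 remainder 1; since the remainder is 1, round up to i = 6. First occurrence in the window: #7 on August 14, 2054 (6×12 = 72 days in).
December 30, 2054 is 210 days after the start; 210 ÷ 12 = 17 remainder 6. Last occurrence in the window: #18 on December 24, 2054.
Occurrences #7 through #18: 12 in total.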